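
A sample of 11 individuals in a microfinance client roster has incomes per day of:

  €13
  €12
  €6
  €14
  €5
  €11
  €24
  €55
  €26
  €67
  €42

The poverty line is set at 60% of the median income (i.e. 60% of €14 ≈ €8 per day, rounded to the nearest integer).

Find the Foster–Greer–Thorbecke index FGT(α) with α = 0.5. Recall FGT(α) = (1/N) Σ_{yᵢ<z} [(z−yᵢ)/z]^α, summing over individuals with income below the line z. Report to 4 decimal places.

0.1011

Below z: €5, €6 (q = 2 of N = 11).
Normalized shortfalls: (8−5)/8 = 0.3750; (8−6)/8 = 0.2500.
Raised to α = 0.5: 0.61237; 0.50000.
Sum = 1.112372; FGT(0.5) = 1.112372 / 11 = 0.1011.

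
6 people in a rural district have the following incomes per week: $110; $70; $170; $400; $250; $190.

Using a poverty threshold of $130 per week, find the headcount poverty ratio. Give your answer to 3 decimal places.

2 of the 6 people have income below $130.
H = 2/6 = 0.333.

0.333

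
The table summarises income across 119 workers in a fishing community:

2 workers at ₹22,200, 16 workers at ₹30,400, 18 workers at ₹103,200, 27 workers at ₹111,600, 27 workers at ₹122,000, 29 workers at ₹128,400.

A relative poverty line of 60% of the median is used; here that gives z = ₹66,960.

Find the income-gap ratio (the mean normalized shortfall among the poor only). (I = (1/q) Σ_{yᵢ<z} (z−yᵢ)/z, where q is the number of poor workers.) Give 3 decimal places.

Poor units: 2×₹22,200, 16×₹30,400 (q = 18 of N = 119).
Relative gaps: 0.6685 (×2), 0.5460 (×16); sum = 10.072879.
The income-gap ratio divides by q (the poor only): 10.072879 / 18 = 0.560.

0.560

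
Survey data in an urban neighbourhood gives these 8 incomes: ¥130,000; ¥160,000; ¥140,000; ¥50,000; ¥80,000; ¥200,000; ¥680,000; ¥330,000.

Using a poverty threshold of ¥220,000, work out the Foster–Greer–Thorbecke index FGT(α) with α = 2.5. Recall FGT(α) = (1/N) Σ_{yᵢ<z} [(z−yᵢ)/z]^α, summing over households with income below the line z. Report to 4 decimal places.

Incomes under z: ¥50,000, ¥80,000, ¥130,000, ¥140,000, ¥160,000, ¥200,000 (q = 6 of N = 8).
Shortfall ratios: (220000−50000)/220000 = 0.7727; (220000−80000)/220000 = 0.6364; (220000−130000)/220000 = 0.4091; (220000−140000)/220000 = 0.3636; (220000−160000)/220000 = 0.2727; (220000−200000)/220000 = 0.0909.
Raised to α = 2.5: 0.52489; 0.32305; 0.10704; 0.07974; 0.03884; 0.00249.
Sum = 1.076047; FGT(2.5) = 1.076047 / 8 = 0.1345.

0.1345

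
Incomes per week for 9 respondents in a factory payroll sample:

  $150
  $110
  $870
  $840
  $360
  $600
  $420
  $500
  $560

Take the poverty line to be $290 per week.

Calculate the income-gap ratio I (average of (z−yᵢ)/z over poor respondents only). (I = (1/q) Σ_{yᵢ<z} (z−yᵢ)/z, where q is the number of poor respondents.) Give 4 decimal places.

Poor units: $110, $150 (q = 2 of N = 9).
Relative gaps: 0.6207, 0.4828; sum = 1.103448.
The income-gap ratio divides by q (the poor only): 1.103448 / 2 = 0.5517.

0.5517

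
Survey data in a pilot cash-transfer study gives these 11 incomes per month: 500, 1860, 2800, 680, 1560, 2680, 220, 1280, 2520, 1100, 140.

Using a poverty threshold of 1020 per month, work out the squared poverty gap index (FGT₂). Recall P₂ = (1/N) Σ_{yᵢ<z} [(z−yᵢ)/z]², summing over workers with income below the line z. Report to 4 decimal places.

0.1573

Below the line: 140, 220, 500, 680 (q = 4 of N = 11).
Shortfall ratios: (1020−140)/1020 = 0.8627; (1020−220)/1020 = 0.7843; (1020−500)/1020 = 0.5098; (1020−680)/1020 = 0.3333.
Squared: 0.7443; 0.6151; 0.2599; 0.1111.
Sum = 1.730488; P₂ = 1.730488 / 11 = 0.1573.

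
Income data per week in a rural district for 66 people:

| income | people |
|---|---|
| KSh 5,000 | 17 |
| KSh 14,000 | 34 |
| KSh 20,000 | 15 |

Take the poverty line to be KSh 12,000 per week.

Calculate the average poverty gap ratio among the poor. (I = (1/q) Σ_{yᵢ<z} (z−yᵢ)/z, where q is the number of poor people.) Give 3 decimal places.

0.583

Below the line: 17×KSh 5,000 (q = 17 of N = 66).
Shortfall ratios (z−y)/z: 0.5833 (×17); sum = 9.916667.
I averages over the q = 17 poor units only: 9.916667 / 17 = 0.583.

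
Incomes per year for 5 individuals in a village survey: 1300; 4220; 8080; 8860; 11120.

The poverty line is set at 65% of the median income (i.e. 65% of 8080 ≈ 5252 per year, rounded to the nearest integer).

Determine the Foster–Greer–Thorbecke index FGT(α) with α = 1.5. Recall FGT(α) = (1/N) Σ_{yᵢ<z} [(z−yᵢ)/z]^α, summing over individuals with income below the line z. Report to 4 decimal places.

Below the line: 1300, 4220 (q = 2 of N = 5).
Gap ratios (z−y)/z: (5252−1300)/5252 = 0.7525; (5252−4220)/5252 = 0.1965.
Raised to α = 1.5: 0.65274; 0.08710.
Sum = 0.739840; FGT(1.5) = 0.739840 / 5 = 0.1480.

0.1480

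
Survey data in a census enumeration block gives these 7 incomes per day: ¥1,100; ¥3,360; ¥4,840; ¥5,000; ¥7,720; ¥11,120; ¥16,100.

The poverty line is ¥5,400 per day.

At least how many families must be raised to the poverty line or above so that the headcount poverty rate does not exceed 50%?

1

4 of the 7 families are poor, so H = 4/7 = 0.571.
A headcount ratio of at most 50% allows at most ⌊0.50 × 7⌋ = 3 poor families.
So at least 4 − 3 = 1 must be lifted.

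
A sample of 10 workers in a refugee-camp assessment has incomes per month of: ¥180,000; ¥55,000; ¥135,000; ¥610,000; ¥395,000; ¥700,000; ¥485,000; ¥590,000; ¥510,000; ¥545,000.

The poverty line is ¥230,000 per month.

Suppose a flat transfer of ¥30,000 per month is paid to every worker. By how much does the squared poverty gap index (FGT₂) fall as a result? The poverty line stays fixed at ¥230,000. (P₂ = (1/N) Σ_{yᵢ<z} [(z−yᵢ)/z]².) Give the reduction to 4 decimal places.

Before: below the line — ¥55,000, ¥135,000, ¥180,000; squared poverty gap index (FGT₂) = 0.079679.
After the ¥30,000 transfer: below the line — ¥85,000, ¥165,000, ¥210,000; squared poverty gap index (FGT₂) = 0.048488.
Reduction = 0.079679 − 0.048488 = 0.0312.

0.0312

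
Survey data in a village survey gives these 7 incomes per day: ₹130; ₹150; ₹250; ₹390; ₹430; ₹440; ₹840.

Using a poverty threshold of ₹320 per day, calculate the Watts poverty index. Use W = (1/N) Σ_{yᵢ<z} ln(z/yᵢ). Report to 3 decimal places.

Below the line: ₹130, ₹150, ₹250 (q = 3 of N = 7).
ln(z/y) terms: ln(320/130) = 0.9008; ln(320/150) = 0.7577; ln(320/250) = 0.2469.
W = 1.905332 / 7 = 0.272.

0.272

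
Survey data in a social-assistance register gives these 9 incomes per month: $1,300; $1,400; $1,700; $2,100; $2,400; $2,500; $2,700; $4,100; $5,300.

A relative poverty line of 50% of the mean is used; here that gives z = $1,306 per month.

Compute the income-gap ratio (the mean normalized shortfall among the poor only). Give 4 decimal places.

Poor units: $1,300 (q = 1 of N = 9).
Shortfall ratios (z−y)/z: 0.0046; sum = 0.004594.
I averages over the q = 1 poor units only: 0.004594 / 1 = 0.0046.

0.0046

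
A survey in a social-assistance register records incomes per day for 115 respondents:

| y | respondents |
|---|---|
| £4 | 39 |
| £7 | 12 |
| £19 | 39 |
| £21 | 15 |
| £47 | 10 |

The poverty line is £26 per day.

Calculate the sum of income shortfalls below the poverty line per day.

£1,434

Incomes under z: 39×£4, 12×£7, 39×£19, 15×£21 (q = 105 of N = 115).
Individual gaps: 39×(26−4) = 858; 12×(26−7) = 228; 39×(26−19) = 273; 15×(26−21) = 75.
Aggregate gap = £1,434.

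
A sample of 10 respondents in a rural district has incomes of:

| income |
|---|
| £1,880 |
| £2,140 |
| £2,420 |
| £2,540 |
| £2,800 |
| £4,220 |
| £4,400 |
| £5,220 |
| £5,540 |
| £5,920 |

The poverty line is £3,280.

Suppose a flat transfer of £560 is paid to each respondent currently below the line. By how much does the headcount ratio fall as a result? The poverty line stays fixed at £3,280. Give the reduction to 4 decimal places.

0.1000

Before: below the line — £1,880, £2,140, £2,420, £2,540, £2,800; headcount ratio = 0.500000.
After the £560 transfer: below the line — £2,440, £2,700, £2,980, £3,100; headcount ratio = 0.400000.
Reduction = 0.500000 − 0.400000 = 0.1000.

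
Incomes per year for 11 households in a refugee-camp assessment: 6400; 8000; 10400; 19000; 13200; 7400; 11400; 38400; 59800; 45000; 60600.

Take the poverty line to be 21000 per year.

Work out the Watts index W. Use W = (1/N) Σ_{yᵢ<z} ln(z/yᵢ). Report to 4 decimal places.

Incomes under z: 6400, 7400, 8000, 10400, 11400, 13200, 19000 (q = 7 of N = 11).
ln(z/y) terms: ln(21000/6400) = 1.1882; ln(21000/7400) = 1.0430; ln(21000/8000) = 0.9651; ln(21000/10400) = 0.7027; ln(21000/11400) = 0.6109; ln(21000/13200) = 0.4643; ln(21000/19000) = 0.1001.
W = 5.074363 / 11 = 0.4613.

0.4613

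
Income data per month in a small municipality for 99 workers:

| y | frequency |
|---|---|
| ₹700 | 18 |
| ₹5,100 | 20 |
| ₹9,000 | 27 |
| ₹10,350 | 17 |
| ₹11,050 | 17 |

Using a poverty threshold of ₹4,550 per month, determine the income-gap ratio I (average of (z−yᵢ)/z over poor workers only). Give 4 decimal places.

0.8462

Poor units: 18×₹700 (q = 18 of N = 99).
Relative gaps: 0.8462 (×18); sum = 15.230769.
The income-gap ratio divides by q (the poor only): 15.230769 / 18 = 0.8462.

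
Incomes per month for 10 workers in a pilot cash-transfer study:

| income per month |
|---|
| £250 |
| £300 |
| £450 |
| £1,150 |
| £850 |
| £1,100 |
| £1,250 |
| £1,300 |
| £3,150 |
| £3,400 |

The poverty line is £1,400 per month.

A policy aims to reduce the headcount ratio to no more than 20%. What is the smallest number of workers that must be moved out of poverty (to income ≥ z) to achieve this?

6

8 of the 10 workers are poor, so H = 8/10 = 0.800.
A headcount ratio of at most 20% allows at most ⌊0.20 × 10⌋ = 2 poor workers.
So at least 8 − 2 = 6 must be lifted.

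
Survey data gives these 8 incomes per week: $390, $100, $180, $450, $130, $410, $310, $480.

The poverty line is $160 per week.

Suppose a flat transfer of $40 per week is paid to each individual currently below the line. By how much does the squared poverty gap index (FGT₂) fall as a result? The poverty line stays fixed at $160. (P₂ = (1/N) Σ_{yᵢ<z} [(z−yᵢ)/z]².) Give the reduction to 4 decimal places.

Before: below the line — $100, $130; squared poverty gap index (FGT₂) = 0.021973.
After the $40 transfer: below the line — $140; squared poverty gap index (FGT₂) = 0.001953.
Reduction = 0.021973 − 0.001953 = 0.0200.

0.0200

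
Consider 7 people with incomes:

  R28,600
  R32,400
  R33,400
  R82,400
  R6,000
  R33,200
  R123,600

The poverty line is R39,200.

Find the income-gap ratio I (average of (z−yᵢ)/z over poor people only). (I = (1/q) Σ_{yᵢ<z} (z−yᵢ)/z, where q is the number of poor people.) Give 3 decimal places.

0.318

Poor units: R6,000, R28,600, R32,400, R33,200, R33,400 (q = 5 of N = 7).
Shortfall ratios (z−y)/z: 0.8469, 0.2704, 0.1735, 0.1531, 0.1480; sum = 1.591837.
I averages over the q = 5 poor units only: 1.591837 / 5 = 0.318.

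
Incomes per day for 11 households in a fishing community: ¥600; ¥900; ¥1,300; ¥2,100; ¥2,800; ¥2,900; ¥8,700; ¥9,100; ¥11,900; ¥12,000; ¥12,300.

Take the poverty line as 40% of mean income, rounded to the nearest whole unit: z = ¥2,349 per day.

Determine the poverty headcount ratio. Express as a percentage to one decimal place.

36.4%

4 of the 11 households have income below ¥2,349.
H = 4/11 = 36.4%.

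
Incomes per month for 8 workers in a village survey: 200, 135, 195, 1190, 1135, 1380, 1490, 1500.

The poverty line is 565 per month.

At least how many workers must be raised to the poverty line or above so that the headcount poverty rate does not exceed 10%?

3

Currently q = 3 of N = 8 are below the line (H = 0.375).
A headcount ratio of at most 10% allows at most ⌊0.10 × 8⌋ = 0 poor workers.
So at least 3 − 0 = 3 must be lifted.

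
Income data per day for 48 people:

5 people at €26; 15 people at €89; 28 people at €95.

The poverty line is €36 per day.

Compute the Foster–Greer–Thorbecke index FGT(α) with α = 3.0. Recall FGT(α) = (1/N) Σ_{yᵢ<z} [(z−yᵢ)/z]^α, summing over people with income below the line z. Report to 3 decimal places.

Below the line: 5×€26 (q = 5 of N = 48).
Normalized shortfalls: (36−26)/36 = 0.2778 (×5).
Raised to α = 3.0: 0.02143 (×5).
Sum = 0.107167; FGT(3.0) = 0.107167 / 48 = 0.002.

0.002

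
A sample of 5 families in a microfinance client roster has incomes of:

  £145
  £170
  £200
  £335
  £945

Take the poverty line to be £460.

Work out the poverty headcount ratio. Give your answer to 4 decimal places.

4 of the 5 families have income below £460.
H = 4/5 = 0.8000.

0.8000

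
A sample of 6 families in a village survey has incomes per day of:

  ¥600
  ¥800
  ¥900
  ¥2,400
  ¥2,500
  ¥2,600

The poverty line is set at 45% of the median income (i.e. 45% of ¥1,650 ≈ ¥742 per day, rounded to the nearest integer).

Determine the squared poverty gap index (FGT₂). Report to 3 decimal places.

Incomes under z: ¥600 (q = 1 of N = 6).
Gap ratios (z−y)/z: (742−600)/742 = 0.1914.
Squared: 0.0366.
Sum = 0.036624; P₂ = 0.036624 / 6 = 0.006.

0.006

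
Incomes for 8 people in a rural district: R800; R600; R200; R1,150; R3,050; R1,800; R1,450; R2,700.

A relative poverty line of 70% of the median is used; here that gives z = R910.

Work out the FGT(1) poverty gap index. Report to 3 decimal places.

0.155

Incomes under z: R200, R600, R800 (q = 3 of N = 8).
Normalized shortfalls: (910−200)/910 = 0.7802; (910−600)/910 = 0.3407; (910−800)/910 = 0.1209.
Sum of shortfalls = 1.241758; P₁ averages over all N: 1.241758 / 8 = 0.155.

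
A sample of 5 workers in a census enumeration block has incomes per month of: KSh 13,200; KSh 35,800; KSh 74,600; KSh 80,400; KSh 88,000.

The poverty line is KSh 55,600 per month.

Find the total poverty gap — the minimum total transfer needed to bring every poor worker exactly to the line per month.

KSh 62,200

Below the line: KSh 13,200, KSh 35,800 (q = 2 of N = 5).
Individual gaps: 55600−13200 = 42400; 55600−35800 = 19800.
Aggregate gap = KSh 62,200.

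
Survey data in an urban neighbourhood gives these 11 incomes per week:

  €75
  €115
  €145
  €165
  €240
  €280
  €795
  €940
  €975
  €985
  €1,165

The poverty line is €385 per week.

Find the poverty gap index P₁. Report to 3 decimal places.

0.305

Poor units: €75, €115, €145, €165, €240, €280 (q = 6 of N = 11).
Gap ratios (z−y)/z: (385−75)/385 = 0.8052; (385−115)/385 = 0.7013; (385−145)/385 = 0.6234; (385−165)/385 = 0.5714; (385−240)/385 = 0.3766; (385−280)/385 = 0.2727.
Σ = 3.350649. Dividing by the full population N = 11 gives P₁ = 0.305.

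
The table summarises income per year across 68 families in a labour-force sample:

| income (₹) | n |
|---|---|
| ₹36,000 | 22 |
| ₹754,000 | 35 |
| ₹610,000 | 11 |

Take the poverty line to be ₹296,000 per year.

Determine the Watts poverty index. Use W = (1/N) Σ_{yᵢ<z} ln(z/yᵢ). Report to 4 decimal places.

Poor units: 22×₹36,000 (q = 22 of N = 68).
Log gaps: ln(296000/36000) = 2.1068 (×22).
W = 46.350491 / 68 = 0.6816.

0.6816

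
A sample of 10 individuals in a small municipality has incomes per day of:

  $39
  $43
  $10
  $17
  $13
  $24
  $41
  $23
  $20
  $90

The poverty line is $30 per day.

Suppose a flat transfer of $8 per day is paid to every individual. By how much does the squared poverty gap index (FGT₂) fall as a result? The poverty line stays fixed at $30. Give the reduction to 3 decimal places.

0.088

Before: below the line — $10, $13, $17, $20, $23, $24; squared poverty gap index (FGT₂) = 0.11589.
After the $8 transfer: below the line — $18, $21, $25, $28; squared poverty gap index (FGT₂) = 0.02822.
Reduction = 0.11589 − 0.02822 = 0.088.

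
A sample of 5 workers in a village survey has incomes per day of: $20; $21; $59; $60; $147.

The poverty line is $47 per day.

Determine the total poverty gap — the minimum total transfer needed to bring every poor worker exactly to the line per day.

$53

Below the line: $20, $21 (q = 2 of N = 5).
Individual gaps: 47−20 = 27; 47−21 = 26.
Aggregate gap = $53.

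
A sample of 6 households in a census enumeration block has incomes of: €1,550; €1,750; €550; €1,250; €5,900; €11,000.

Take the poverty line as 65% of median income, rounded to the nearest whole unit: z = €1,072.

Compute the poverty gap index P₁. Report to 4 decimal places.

Below z: €550 (q = 1 of N = 6).
Gap ratios (z−y)/z: (1072−550)/1072 = 0.4869.
Sum of shortfalls = 0.486940; P₁ averages over all N: 0.486940 / 6 = 0.0812.

0.0812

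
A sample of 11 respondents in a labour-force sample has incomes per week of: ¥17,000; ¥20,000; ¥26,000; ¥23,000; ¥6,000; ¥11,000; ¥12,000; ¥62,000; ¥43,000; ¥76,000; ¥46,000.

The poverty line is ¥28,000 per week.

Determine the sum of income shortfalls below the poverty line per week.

Below z: ¥6,000, ¥11,000, ¥12,000, ¥17,000, ¥20,000, ¥23,000, ¥26,000 (q = 7 of N = 11).
Individual gaps: 28000−6000 = 22000; 28000−11000 = 17000; 28000−12000 = 16000; 28000−17000 = 11000; 28000−20000 = 8000; 28000−23000 = 5000; 28000−26000 = 2000.
Aggregate gap = ¥81,000.

¥81,000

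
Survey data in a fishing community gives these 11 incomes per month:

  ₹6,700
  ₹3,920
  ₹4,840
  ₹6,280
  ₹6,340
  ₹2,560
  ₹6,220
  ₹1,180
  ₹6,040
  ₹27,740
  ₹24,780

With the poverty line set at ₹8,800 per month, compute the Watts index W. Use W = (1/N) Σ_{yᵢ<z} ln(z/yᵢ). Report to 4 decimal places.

0.5738

Below z: ₹1,180, ₹2,560, ₹3,920, ₹4,840, ₹6,040, ₹6,220, ₹6,280, ₹6,340, ₹6,700 (q = 9 of N = 11).
Log gaps: ln(8800/1180) = 2.0092; ln(8800/2560) = 1.2347; ln(8800/3920) = 0.8087; ln(8800/4840) = 0.5978; ln(8800/6040) = 0.3763; ln(8800/6220) = 0.3470; ln(8800/6280) = 0.3374; ln(8800/6340) = 0.3279; ln(8800/6700) = 0.2726.
W = 6.311707 / 11 = 0.5738.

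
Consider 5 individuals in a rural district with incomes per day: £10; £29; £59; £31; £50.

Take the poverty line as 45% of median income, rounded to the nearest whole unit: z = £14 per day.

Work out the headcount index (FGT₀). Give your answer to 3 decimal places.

1 of the 5 individuals have income below £14.
H = 1/5 = 0.200.

0.200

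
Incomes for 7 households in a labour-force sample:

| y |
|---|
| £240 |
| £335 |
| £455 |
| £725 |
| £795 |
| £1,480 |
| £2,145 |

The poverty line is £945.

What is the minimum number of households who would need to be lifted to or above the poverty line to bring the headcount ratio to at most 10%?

5 of the 7 households are poor, so H = 5/7 = 0.714.
A headcount ratio of at most 10% allows at most ⌊0.10 × 7⌋ = 0 poor households.
So at least 5 − 0 = 5 must be lifted.

5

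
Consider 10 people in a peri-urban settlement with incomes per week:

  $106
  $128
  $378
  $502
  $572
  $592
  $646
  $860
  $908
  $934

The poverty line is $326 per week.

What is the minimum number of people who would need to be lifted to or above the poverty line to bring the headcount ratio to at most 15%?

Currently q = 2 of N = 10 are below the line (H = 0.200).
A headcount ratio of at most 15% allows at most ⌊0.15 × 10⌋ = 1 poor people.
So at least 2 − 1 = 1 must be lifted.

1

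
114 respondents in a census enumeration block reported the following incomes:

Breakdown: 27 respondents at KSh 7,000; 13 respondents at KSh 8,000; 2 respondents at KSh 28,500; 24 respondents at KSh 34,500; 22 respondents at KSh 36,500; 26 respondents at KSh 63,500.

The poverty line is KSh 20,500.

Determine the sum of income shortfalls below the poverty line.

Poor units: 27×KSh 7,000, 13×KSh 8,000 (q = 40 of N = 114).
Individual gaps: 27×(20500−7000) = 364500; 13×(20500−8000) = 162500.
Aggregate gap = KSh 527,000.

KSh 527,000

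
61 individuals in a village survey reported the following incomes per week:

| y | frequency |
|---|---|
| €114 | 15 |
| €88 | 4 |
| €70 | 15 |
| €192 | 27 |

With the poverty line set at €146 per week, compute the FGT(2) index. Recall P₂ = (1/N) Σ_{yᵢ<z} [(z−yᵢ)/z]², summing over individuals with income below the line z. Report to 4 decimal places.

0.0888

Below the line: 15×€70, 4×€88, 15×€114 (q = 34 of N = 61).
Shortfall ratios: (146−70)/146 = 0.5205 (×15); (146−88)/146 = 0.3973 (×4); (146−114)/146 = 0.2192 (×15).
Squared: 0.2710 (×15); 0.1578 (×4); 0.0480 (×15).
Sum = 5.416401; P₂ = 5.416401 / 61 = 0.0888.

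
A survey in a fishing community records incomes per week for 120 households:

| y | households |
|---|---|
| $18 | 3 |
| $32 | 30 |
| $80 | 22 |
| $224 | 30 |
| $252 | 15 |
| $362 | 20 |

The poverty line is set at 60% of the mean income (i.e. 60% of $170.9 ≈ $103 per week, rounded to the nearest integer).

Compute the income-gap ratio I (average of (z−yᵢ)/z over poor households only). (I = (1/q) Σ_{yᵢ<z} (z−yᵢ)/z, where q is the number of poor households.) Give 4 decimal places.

0.5103

Below z: 3×$18, 30×$32, 22×$80 (q = 55 of N = 120).
Relative gaps: 0.8252 (×3), 0.6893 (×30), 0.2233 (×22); sum = 28.067961.
I averages over the q = 55 poor units only: 28.067961 / 55 = 0.5103.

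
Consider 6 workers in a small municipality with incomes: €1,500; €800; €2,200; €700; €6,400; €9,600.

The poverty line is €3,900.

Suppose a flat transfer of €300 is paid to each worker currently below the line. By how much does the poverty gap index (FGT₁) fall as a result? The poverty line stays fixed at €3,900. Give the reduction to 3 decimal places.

Before: below the line — €700, €800, €1,500, €2,200; poverty gap index (FGT₁) = 0.44444.
After the €300 transfer: below the line — €1,000, €1,100, €1,800, €2,500; poverty gap index (FGT₁) = 0.39316.
Reduction = 0.44444 − 0.39316 = 0.051.

0.051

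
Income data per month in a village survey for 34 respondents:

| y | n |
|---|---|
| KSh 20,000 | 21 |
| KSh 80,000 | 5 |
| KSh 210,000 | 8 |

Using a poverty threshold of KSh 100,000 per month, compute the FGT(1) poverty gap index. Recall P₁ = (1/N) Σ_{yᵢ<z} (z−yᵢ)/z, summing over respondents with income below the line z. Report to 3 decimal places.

Incomes under z: 21×KSh 20,000, 5×KSh 80,000 (q = 26 of N = 34).
Relative gaps: (100000−20000)/100000 = 0.8000 (×21); (100000−80000)/100000 = 0.2000 (×5).
Σ = 17.800000. Dividing by the full population N = 34 gives P₁ = 0.524.

0.524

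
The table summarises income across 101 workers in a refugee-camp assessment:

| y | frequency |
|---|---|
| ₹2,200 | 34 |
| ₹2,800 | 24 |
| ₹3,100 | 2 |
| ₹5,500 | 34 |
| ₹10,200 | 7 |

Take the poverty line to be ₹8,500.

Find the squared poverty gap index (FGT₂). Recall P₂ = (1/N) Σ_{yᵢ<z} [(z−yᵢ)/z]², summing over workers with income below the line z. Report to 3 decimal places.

0.342

Below z: 34×₹2,200, 24×₹2,800, 2×₹3,100, 34×₹5,500 (q = 94 of N = 101).
Relative gaps: (8500−2200)/8500 = 0.7412 (×34); (8500−2800)/8500 = 0.6706 (×24); (8500−3100)/8500 = 0.6353 (×2); (8500−5500)/8500 = 0.3529 (×34).
Squared: 0.5493 (×34); 0.4497 (×24); 0.4036 (×2); 0.1246 (×34).
Sum = 34.512664; P₂ = 34.512664 / 101 = 0.342.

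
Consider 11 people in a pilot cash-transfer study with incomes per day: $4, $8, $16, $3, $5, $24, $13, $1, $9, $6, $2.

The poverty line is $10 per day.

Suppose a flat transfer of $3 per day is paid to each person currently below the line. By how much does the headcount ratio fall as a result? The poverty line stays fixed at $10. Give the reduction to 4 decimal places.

Before: below the line — $1, $2, $3, $4, $5, $6, $8, $9; headcount ratio = 0.727273.
After the $3 transfer: below the line — $4, $5, $6, $7, $8, $9; headcount ratio = 0.545455.
Reduction = 0.727273 − 0.545455 = 0.1818.

0.1818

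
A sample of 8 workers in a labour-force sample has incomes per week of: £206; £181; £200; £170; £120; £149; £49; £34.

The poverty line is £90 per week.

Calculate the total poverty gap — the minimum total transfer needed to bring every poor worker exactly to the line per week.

Below z: £34, £49 (q = 2 of N = 8).
Individual gaps: 90−34 = 56; 90−49 = 41.
Aggregate gap = £97.

£97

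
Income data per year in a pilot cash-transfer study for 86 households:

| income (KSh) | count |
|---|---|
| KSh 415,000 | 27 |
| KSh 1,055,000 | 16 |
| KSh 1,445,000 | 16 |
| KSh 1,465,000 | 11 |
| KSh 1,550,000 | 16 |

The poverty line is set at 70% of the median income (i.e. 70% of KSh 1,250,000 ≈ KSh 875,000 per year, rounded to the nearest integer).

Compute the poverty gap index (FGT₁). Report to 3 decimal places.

Incomes under z: 27×KSh 415,000 (q = 27 of N = 86).
Normalized shortfalls: (875000−415000)/875000 = 0.5257 (×27).
Sum of shortfalls = 14.194286; P₁ averages over all N: 14.194286 / 86 = 0.165.

0.165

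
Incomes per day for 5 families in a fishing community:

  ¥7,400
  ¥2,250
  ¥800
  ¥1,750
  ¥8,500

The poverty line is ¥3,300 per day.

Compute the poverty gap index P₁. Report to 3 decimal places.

Poor units: ¥800, ¥1,750, ¥2,250 (q = 3 of N = 5).
Relative gaps: (3300−800)/3300 = 0.7576; (3300−1750)/3300 = 0.4697; (3300−2250)/3300 = 0.3182.
Σ = 1.545455. Dividing by the full population N = 5 gives P₁ = 0.309.

0.309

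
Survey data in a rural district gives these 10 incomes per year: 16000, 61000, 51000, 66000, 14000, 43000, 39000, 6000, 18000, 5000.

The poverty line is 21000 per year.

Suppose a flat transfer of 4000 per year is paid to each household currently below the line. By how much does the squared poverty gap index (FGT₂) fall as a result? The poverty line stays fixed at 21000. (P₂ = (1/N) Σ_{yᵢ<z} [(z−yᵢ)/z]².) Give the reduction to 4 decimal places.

Before: below the line — 5000, 6000, 14000, 16000, 18000; squared poverty gap index (FGT₂) = 0.127891.
After the 4000 transfer: below the line — 9000, 10000, 18000, 20000; squared poverty gap index (FGT₂) = 0.062358.
Reduction = 0.127891 − 0.062358 = 0.0655.

0.0655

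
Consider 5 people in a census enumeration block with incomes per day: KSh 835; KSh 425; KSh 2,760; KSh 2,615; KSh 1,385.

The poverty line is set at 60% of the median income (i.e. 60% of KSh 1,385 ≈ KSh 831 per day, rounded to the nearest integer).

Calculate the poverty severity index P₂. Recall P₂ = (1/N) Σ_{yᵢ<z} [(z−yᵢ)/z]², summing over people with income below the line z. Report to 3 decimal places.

Below z: KSh 425 (q = 1 of N = 5).
Normalized shortfalls: (831−425)/831 = 0.4886.
Squared: 0.2387.
Sum = 0.238699; P₂ = 0.238699 / 5 = 0.048.

0.048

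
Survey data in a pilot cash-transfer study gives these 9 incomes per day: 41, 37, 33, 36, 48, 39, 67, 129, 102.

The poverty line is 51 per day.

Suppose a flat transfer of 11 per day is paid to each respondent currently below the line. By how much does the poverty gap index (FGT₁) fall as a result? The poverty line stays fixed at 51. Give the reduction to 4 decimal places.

0.1242

Before: below the line — 33, 36, 37, 39, 41, 48; poverty gap index (FGT₁) = 0.156863.
After the 11 transfer: below the line — 44, 47, 48, 50; poverty gap index (FGT₁) = 0.032680.
Reduction = 0.156863 − 0.032680 = 0.1242.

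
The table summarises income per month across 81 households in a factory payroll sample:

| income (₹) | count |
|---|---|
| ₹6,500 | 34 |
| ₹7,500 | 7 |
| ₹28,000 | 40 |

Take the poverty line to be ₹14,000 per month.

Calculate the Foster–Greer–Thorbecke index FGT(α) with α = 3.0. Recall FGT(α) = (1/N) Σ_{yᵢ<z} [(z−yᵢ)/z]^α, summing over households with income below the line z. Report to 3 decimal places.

Below z: 34×₹6,500, 7×₹7,500 (q = 41 of N = 81).
Normalized shortfalls: (14000−6500)/14000 = 0.5357 (×34); (14000−7500)/14000 = 0.4643 (×7).
Raised to α = 3.0: 0.15374 (×34); 0.10008 (×7).
Sum = 5.927888; FGT(3.0) = 5.927888 / 81 = 0.073.

0.073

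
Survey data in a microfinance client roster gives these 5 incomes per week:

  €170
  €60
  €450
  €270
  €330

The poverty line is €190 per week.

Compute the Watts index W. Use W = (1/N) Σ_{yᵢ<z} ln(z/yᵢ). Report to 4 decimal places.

Poor units: €60, €170 (q = 2 of N = 5).
ln(z/y) terms: ln(190/60) = 1.1527; ln(190/170) = 0.1112.
W = 1.263905 / 5 = 0.2528.

0.2528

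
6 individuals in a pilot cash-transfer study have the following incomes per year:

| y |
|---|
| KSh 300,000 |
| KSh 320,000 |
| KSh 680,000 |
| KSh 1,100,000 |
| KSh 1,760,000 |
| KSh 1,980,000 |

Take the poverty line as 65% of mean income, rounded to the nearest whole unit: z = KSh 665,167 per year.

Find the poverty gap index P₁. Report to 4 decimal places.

Below the line: KSh 300,000, KSh 320,000 (q = 2 of N = 6).
Gap ratios (z−y)/z: (665167−300000)/665167 = 0.5490; (665167−320000)/665167 = 0.5189.
Sum of shortfalls = 1.067903; P₁ averages over all N: 1.067903 / 6 = 0.1780.

0.1780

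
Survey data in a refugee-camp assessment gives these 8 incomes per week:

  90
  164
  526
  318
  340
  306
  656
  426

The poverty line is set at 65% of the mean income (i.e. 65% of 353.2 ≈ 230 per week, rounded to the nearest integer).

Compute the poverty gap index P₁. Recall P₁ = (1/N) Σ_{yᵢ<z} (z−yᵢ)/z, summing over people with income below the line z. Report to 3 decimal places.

0.112

Below the line: 90, 164 (q = 2 of N = 8).
Relative gaps: (230−90)/230 = 0.6087; (230−164)/230 = 0.2870.
Σ = 0.895652. Dividing by the full population N = 8 gives P₁ = 0.112.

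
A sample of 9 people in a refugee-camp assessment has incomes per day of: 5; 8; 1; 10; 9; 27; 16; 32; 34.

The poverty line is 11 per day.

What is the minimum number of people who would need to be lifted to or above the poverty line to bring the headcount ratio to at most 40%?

2

5 of the 9 people are poor, so H = 5/9 = 0.556.
A headcount ratio of at most 40% allows at most ⌊0.40 × 9⌋ = 3 poor people.
So at least 5 − 3 = 2 must be lifted.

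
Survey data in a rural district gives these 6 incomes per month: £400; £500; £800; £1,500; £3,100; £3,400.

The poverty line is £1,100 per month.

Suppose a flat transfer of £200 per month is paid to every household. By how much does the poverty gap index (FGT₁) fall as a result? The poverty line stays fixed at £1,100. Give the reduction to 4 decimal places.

Before: below the line — £400, £500, £800; poverty gap index (FGT₁) = 0.242424.
After the £200 transfer: below the line — £600, £700, £1,000; poverty gap index (FGT₁) = 0.151515.
Reduction = 0.242424 − 0.151515 = 0.0909.

0.0909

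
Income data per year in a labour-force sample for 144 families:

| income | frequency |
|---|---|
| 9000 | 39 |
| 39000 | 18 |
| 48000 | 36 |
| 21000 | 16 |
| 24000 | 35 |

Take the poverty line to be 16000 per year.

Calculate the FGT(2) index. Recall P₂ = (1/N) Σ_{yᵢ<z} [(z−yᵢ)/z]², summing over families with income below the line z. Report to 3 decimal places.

0.052

Below z: 39×9000 (q = 39 of N = 144).
Relative gaps: (16000−9000)/16000 = 0.4375 (×39).
Squared: 0.1914 (×39).
Sum = 7.464844; P₂ = 7.464844 / 144 = 0.052.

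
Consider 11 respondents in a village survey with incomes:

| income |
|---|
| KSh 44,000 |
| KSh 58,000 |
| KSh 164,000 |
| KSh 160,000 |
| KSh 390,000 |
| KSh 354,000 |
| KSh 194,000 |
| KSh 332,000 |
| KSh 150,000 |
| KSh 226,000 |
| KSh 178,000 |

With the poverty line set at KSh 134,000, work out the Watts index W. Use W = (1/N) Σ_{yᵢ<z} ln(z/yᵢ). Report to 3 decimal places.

0.177

Poor units: KSh 44,000, KSh 58,000 (q = 2 of N = 11).
Log shortfalls: ln(134000/44000) = 1.1137; ln(134000/58000) = 0.8374.
W = 1.951047 / 11 = 0.177.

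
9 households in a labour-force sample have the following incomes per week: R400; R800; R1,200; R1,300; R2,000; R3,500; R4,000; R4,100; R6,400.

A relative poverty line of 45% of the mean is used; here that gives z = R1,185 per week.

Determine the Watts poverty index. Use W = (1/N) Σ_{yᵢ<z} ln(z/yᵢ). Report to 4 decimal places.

Poor units: R400, R800 (q = 2 of N = 9).
Log gaps: ln(1185/400) = 1.0860; ln(1185/800) = 0.3929.
W = 1.478920 / 9 = 0.1643.

0.1643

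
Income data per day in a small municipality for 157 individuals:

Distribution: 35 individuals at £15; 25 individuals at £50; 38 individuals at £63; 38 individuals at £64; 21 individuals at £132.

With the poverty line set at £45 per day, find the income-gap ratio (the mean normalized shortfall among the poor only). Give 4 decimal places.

Poor units: 35×£15 (q = 35 of N = 157).
Relative gaps: 0.6667 (×35); sum = 23.333333.
The income-gap ratio divides by q (the poor only): 23.333333 / 35 = 0.6667.

0.6667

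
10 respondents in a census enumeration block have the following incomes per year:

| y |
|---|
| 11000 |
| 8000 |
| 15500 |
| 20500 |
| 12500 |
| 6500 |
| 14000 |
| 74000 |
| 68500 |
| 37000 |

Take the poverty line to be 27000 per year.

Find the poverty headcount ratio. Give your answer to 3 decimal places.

0.700

7 of the 10 respondents have income below 27000.
H = 7/10 = 0.700.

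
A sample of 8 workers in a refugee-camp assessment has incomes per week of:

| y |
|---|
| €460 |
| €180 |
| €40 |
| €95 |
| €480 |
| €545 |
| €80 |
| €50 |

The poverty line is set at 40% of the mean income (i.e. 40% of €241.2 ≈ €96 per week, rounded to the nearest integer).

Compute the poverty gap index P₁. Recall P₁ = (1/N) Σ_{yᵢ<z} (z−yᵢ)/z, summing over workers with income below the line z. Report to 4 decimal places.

0.1549

Poor units: €40, €50, €80, €95 (q = 4 of N = 8).
Gap ratios (z−y)/z: (96−40)/96 = 0.5833; (96−50)/96 = 0.4792; (96−80)/96 = 0.1667; (96−95)/96 = 0.0104.
Σ = 1.239583. Dividing by the full population N = 8 gives P₁ = 0.1549.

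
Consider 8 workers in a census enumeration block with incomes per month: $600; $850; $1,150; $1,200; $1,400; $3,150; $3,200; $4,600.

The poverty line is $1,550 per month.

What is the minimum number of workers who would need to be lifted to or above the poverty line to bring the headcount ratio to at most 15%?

Currently q = 5 of N = 8 are below the line (H = 0.625).
A headcount ratio of at most 15% allows at most ⌊0.15 × 8⌋ = 1 poor workers.
So at least 5 − 1 = 4 must be lifted.

4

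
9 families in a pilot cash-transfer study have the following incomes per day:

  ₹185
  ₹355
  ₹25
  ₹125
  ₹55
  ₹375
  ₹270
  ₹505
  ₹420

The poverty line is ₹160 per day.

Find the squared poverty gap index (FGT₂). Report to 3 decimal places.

0.132

Incomes under z: ₹25, ₹55, ₹125 (q = 3 of N = 9).
Normalized shortfalls: (160−25)/160 = 0.8438; (160−55)/160 = 0.6562; (160−125)/160 = 0.2188.
Squared: 0.7119; 0.4307; 0.0479.
Sum = 1.190430; P₂ = 1.190430 / 9 = 0.132.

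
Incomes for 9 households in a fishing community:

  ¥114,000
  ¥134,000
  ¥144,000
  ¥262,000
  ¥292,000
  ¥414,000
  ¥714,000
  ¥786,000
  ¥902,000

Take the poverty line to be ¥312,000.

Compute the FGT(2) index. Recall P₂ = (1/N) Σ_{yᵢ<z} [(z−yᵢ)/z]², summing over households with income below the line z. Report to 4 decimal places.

0.1164

Below the line: ¥114,000, ¥134,000, ¥144,000, ¥262,000, ¥292,000 (q = 5 of N = 9).
Relative gaps: (312000−114000)/312000 = 0.6346; (312000−134000)/312000 = 0.5705; (312000−144000)/312000 = 0.5385; (312000−262000)/312000 = 0.1603; (312000−292000)/312000 = 0.0641.
Squared: 0.4027; 0.3255; 0.2899; 0.0257; 0.0041.
Sum = 1.047954; P₂ = 1.047954 / 9 = 0.1164.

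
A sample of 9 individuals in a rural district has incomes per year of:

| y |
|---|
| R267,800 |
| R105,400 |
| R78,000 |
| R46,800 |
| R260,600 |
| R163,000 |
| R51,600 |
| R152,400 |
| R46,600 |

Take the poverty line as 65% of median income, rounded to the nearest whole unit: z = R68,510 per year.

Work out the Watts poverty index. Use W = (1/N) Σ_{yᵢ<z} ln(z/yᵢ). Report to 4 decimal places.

0.1167

Poor units: R46,600, R46,800, R51,600 (q = 3 of N = 9).
ln(z/y) terms: ln(68510/46600) = 0.3854; ln(68510/46800) = 0.3811; ln(68510/51600) = 0.2835.
W = 1.049934 / 9 = 0.1167.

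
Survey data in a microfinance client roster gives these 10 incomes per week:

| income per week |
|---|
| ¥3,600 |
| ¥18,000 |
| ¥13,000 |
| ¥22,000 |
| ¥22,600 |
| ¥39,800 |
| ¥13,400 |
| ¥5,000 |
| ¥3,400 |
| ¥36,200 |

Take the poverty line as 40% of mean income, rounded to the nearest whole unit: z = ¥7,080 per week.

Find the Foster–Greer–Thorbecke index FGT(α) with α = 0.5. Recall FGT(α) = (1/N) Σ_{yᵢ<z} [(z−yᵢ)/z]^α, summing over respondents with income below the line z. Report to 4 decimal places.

Below the line: ¥3,400, ¥3,600, ¥5,000 (q = 3 of N = 10).
Relative gaps: (7080−3400)/7080 = 0.5198; (7080−3600)/7080 = 0.4915; (7080−5000)/7080 = 0.2938.
Raised to α = 0.5: 0.72095; 0.70109; 0.54202.
Sum = 1.964062; FGT(0.5) = 1.964062 / 10 = 0.1964.

0.1964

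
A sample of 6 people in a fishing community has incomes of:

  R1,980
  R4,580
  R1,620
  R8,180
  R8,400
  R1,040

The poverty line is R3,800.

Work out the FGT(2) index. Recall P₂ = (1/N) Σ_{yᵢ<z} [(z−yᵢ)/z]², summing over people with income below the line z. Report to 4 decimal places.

Incomes under z: R1,040, R1,620, R1,980 (q = 3 of N = 6).
Shortfall ratios: (3800−1040)/3800 = 0.7263; (3800−1620)/3800 = 0.5737; (3800−1980)/3800 = 0.4789.
Squared: 0.5275; 0.3291; 0.2294.
Sum = 1.086039; P₂ = 1.086039 / 6 = 0.1810.

0.1810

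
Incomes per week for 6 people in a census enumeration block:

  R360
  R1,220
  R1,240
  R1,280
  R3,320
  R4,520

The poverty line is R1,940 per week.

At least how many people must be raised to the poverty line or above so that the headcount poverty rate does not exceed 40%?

2

4 of the 6 people are poor, so H = 4/6 = 0.667.
A headcount ratio of at most 40% allows at most ⌊0.40 × 6⌋ = 2 poor people.
So at least 4 − 2 = 2 must be lifted.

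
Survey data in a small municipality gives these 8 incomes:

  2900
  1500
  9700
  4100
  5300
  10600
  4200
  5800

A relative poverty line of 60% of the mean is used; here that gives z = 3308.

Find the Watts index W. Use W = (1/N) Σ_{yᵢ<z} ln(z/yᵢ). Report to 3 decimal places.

0.115

Below z: 1500, 2900 (q = 2 of N = 8).
ln(z/y) terms: ln(3308/1500) = 0.7909; ln(3308/2900) = 0.1316.
W = 0.922512 / 8 = 0.115.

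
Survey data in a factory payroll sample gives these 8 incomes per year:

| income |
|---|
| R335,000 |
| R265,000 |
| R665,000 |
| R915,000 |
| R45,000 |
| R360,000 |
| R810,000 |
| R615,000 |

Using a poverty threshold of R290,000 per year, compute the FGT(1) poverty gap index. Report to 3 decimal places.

0.116

Below the line: R45,000, R265,000 (q = 2 of N = 8).
Normalized shortfalls: (290000−45000)/290000 = 0.8448; (290000−265000)/290000 = 0.0862.
Sum of shortfalls = 0.931034; P₁ averages over all N: 0.931034 / 8 = 0.116.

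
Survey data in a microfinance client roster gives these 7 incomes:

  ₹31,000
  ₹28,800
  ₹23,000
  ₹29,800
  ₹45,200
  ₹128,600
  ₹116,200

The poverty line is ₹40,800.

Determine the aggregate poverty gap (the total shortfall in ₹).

Below z: ₹23,000, ₹28,800, ₹29,800, ₹31,000 (q = 4 of N = 7).
Individual gaps: 40800−23000 = 17800; 40800−28800 = 12000; 40800−29800 = 11000; 40800−31000 = 9800.
Aggregate gap = ₹50,600.

₹50,600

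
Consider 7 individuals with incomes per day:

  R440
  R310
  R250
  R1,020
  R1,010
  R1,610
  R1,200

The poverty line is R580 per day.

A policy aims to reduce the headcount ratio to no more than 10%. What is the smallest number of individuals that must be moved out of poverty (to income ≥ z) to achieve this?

3 of the 7 individuals are poor, so H = 3/7 = 0.429.
A headcount ratio of at most 10% allows at most ⌊0.10 × 7⌋ = 0 poor individuals.
So at least 3 − 0 = 3 must be lifted.

3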